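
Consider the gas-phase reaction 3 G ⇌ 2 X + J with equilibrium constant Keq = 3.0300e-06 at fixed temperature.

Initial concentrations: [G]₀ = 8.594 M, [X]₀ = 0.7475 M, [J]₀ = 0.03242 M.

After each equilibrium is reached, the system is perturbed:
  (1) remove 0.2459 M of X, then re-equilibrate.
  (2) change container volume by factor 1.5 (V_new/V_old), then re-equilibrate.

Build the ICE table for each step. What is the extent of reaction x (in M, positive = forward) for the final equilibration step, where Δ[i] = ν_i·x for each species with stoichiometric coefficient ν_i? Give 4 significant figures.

x = 0 M

Q₀ = 2.8540e-05 vs Keq = 3.0300e-06 ⇒ Q>K, reverse
Step 1:
                    G           X           J
  init          8.594      0.7475     0.03242
  Δ           0.08481    -0.05654    -0.02827
  eq            8.679       0.691    0.004149
  solve Keq expr → x = -0.02827; check Q = 3.0300e-06
Then remove 0.2459 M of X.
Step 2:
                    G           X           J
  init          8.679      0.4451    0.004149
  Δ          -0.01601     0.01067    0.005336
  eq            8.663      0.4557    0.009484
  solve Keq expr → x = 0.005336; check Q = 3.0300e-06
Then change container volume by factor 1.5 (V_new/V_old).
Step 3:
                    G           X           J
  init          5.775      0.3038    0.006323
  Δ                 0           0           0
  eq            5.775      0.3038    0.006323
  solve Keq expr → x = 0; check Q = 3.0300e-06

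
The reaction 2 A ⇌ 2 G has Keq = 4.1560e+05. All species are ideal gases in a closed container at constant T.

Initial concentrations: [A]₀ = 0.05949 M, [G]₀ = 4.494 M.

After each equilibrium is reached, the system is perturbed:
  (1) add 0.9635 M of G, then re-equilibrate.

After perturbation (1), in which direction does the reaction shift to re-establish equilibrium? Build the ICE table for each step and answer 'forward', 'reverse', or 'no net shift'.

Direction: reverse

Q₀ = 5707 vs Keq = 4.1560e+05 ⇒ Q<K, forward
Step 1:
                    A           G
  init        0.05949       4.494
  Δ          -0.05244     0.05244
  eq         0.007052       4.546
  solve Keq expr → x = 0.02622; check Q = 4.1560e+05
Then add 0.9635 M of G.
Step 2:
                    A           G
  init       0.007052        5.51
  Δ          0.001492   -0.001492
  eq         0.008545       5.508
  solve Keq expr → x = -7.4612e-04; check Q = 4.1560e+05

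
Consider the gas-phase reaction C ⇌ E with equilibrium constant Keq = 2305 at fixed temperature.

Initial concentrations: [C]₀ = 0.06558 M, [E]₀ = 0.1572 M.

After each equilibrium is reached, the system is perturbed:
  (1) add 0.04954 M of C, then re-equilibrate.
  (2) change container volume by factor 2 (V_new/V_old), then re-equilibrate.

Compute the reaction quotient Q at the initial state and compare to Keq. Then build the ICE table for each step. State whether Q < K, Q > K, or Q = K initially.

Q₀ = 2.397 vs Keq = 2305 ⇒ Q<K, forward
Step 1:
                  C         E
  Initial   0.06558    0.1572
  Change   -0.06548   0.06548
  Equil   9.6609e-05    0.2227
  solve Keq expr → x = 0.06548; check Q = 2305
Then add 0.04954 M of C.
Step 2:
                  C         E
  Initial   0.04964    0.2227
  Change   -0.04952   0.04952
  Equil   1.1809e-04    0.2722
  solve Keq expr → x = 0.04952; check Q = 2305
Then change container volume by factor 2 (V_new/V_old).
Step 3:
                  C         E
  Initial 5.9046e-05    0.1361
  Change          0         0
  Equil   5.9046e-05    0.1361
  solve Keq expr → x = 0; check Q = 2305

Q₀ = 2.397; Q < K (proceeds forward)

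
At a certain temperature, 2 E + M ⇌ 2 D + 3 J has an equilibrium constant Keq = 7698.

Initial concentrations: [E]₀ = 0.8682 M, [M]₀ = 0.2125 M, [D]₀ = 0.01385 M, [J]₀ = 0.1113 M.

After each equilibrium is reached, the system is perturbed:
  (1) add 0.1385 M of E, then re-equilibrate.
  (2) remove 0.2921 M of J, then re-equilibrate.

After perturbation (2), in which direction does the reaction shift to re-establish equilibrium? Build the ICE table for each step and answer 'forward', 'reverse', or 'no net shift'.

Direction: forward

Q₀ = 1.6512e-06 vs Keq = 7698 ⇒ Q<K, forward
Step 1:
                   E          M          D          J
  I           0.8682     0.2125    0.01385     0.1113
  C          -0.4249    -0.2124     0.4249     0.6373
  E           0.4433 5.3389e-05     0.4387     0.7486
  solve Keq expr → x = 0.2124; check Q = 7698
Then add 0.1385 M of E.
Step 2:
                   E          M          D          J
  I           0.5818 5.3389e-05     0.4387     0.7486
  C       -4.4748e-05 -2.2374e-05 4.4748e-05 6.7121e-05
  E           0.5818 3.1015e-05     0.4388     0.7487
  solve Keq expr → x = 2.2374e-05; check Q = 7698
Then remove 0.2921 M of J.
Step 3:
                   E          M          D          J
  I           0.5818 3.1015e-05     0.4388     0.4566
  C       -4.7948e-05 -2.3974e-05 4.7948e-05 7.1923e-05
  E           0.5817 7.0411e-06     0.4388     0.4567
  solve Keq expr → x = 2.3974e-05; check Q = 7698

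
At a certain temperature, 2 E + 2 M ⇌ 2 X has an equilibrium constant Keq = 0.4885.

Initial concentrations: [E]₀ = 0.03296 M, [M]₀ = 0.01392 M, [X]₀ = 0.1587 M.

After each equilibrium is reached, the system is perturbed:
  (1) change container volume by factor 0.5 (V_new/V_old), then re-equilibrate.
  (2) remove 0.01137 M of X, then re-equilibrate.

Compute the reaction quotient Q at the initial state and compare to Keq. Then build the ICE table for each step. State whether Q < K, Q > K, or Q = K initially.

Q₀ = 1.1965e+05 vs Keq = 0.4885 ⇒ Q>K, reverse
Step 1:
                   E          M          X
  I          0.03296    0.01392     0.1587
  C           0.1401     0.1401    -0.1401
  E            0.173      0.154    0.01862
  solve Keq expr → x = -0.07004; check Q = 0.4885
Then change container volume by factor 0.5 (V_new/V_old).
Step 2:
                   E          M          X
  I           0.3461      0.308    0.03725
  C         -0.02588   -0.02588    0.02588
  E           0.3202     0.2821    0.06313
  solve Keq expr → x = 0.01294; check Q = 0.4885
Then remove 0.01137 M of X.
Step 3:
                   E          M          X
  I           0.3202     0.2821    0.05176
  C        -0.008033  -0.008033   0.008033
  E           0.3122     0.2741     0.0598
  solve Keq expr → x = 0.004017; check Q = 0.4885

Q₀ = 1.1965e+05; Q > K (proceeds reverse)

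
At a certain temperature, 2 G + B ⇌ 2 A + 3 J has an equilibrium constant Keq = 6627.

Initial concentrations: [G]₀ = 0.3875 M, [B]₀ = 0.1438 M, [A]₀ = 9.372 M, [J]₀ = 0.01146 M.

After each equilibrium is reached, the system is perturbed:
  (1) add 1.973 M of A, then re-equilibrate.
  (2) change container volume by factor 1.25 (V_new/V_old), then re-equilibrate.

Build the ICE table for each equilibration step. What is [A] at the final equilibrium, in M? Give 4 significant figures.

Q₀ = 0.006122 vs Keq = 6627 ⇒ Q<K, forward
Step 1:
                    G           B           A           J
  init         0.3875      0.1438       9.372     0.01146
  Δ           -0.2329     -0.1164      0.2329      0.3493
  eq           0.1546     0.02735       9.605      0.3608
  solve Keq expr → x = 0.1164; check Q = 6627
Then add 1.973 M of A.
Step 2:
                    G           B           A           J
  init         0.1546     0.02735       11.58      0.3608
  Δ          0.008811    0.004405   -0.008811    -0.01322
  eq           0.1634     0.03176       11.57      0.3476
  solve Keq expr → x = -0.004405; check Q = 6627
Then change container volume by factor 1.25 (V_new/V_old).
Step 3:
                    G           B           A           J
  init         0.1307     0.02541       9.255      0.2781
  Δ         -0.008364   -0.004182    0.008364     0.01255
  eq           0.1224     0.02122       9.264      0.2906
  solve Keq expr → x = 0.004182; check Q = 6627

[A]_eq = 9.264 M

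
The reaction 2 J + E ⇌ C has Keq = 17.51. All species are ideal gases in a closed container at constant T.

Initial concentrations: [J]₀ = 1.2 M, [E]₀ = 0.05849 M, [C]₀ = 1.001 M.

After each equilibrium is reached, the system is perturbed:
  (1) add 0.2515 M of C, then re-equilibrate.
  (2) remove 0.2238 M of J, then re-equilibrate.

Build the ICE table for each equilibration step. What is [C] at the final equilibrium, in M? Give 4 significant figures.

Q₀ = 11.88 vs Keq = 17.51 ⇒ Q<K, forward
Step 1:
                   J          E          C
  init           1.2    0.05849      1.001
  Δ         -0.03186   -0.01593    0.01593
  eq           1.168    0.04256      1.017
  solve Keq expr → x = 0.01593; check Q = 17.51
Then add 0.2515 M of C.
Step 2:
                   J          E          C
  init         1.168    0.04256      1.268
  Δ          0.01728   0.008639  -0.008639
  eq           1.185     0.0512       1.26
  solve Keq expr → x = -0.008639; check Q = 17.51
Then remove 0.2238 M of J.
Step 3:
                   J          E          C
  init        0.9616     0.0512       1.26
  Δ          0.03907    0.01953   -0.01953
  eq           1.001    0.07073       1.24
  solve Keq expr → x = -0.01953; check Q = 17.51

[C]_eq = 1.24 M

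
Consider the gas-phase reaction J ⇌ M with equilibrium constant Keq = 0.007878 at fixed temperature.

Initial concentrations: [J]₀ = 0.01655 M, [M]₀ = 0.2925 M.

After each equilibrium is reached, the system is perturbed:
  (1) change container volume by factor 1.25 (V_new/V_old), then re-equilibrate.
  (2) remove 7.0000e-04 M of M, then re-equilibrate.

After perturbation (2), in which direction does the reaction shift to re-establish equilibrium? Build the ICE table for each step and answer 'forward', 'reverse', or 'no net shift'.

Q₀ = 17.67 vs Keq = 0.007878 ⇒ Q>K, reverse
Step 1:
                    J           M
  init        0.01655      0.2925
  Δ            0.2901     -0.2901
  eq           0.3066    0.002416
  solve Keq expr → x = -0.2901; check Q = 0.007878
Then change container volume by factor 1.25 (V_new/V_old).
Step 2:
                    J           M
  init         0.2453    0.001933
  Δ                 0           0
  eq           0.2453    0.001933
  solve Keq expr → x = 0; check Q = 0.007878
Then remove 7.0000e-04 M of M.
Step 3:
                    J           M
  init         0.2453    0.001233
  Δ       -6.9453e-04  6.9453e-04
  eq           0.2446    0.001927
  solve Keq expr → x = 6.9453e-04; check Q = 0.007878

Direction: forward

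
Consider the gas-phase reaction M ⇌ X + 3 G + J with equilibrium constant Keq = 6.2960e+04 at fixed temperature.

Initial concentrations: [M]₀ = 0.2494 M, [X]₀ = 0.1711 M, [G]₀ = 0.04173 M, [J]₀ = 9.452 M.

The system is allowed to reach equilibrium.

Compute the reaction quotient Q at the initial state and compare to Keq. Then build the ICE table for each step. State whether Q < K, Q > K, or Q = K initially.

Q₀ = 4.7122e-04 vs Keq = 6.2960e+04 ⇒ Q<K, forward
Step 1:
                    M           X           G           J
  Initial      0.2494      0.1711     0.04173       9.452
  Change      -0.2494      0.2494      0.7481      0.2494
  Equil    3.1923e-05      0.4205      0.7898       9.701
  solve Keq expr → x = 0.2494; check Q = 6.2960e+04

Q₀ = 4.7122e-04; Q < K (proceeds forward)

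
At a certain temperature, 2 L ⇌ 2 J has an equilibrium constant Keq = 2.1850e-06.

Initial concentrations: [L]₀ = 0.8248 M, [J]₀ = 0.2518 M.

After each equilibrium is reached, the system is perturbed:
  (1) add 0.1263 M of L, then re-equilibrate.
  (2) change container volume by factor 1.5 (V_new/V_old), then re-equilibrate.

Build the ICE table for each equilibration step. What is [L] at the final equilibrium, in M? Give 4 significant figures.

[L]_eq = 0.8007 M

Q₀ = 0.0932 vs Keq = 2.1850e-06 ⇒ Q>K, reverse
Step 1:
                    L           J
  I            0.8248      0.2518
  C            0.2502     -0.2502
  E             1.075    0.001589
  solve Keq expr → x = -0.1251; check Q = 2.1850e-06
Then add 0.1263 M of L.
Step 2:
                    L           J
  I             1.201    0.001589
  C       -1.8642e-04  1.8642e-04
  E             1.201    0.001775
  solve Keq expr → x = 9.3209e-05; check Q = 2.1850e-06
Then change container volume by factor 1.5 (V_new/V_old).
Step 3:
                    L           J
  I            0.8007    0.001184
  C                 0           0
  E            0.8007    0.001184
  solve Keq expr → x = 0; check Q = 2.1850e-06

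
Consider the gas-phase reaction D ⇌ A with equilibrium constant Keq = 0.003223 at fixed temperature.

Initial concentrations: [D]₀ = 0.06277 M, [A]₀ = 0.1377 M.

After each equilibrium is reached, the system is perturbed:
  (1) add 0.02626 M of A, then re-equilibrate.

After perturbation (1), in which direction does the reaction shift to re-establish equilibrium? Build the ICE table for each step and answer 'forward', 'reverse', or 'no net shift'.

Direction: reverse

Q₀ = 2.194 vs Keq = 0.003223 ⇒ Q>K, reverse
Step 1:
                  D         A
  Initial   0.06277    0.1377
  Change     0.1371   -0.1371
  Equil      0.1998 6.4404e-04
  solve Keq expr → x = -0.1371; check Q = 0.003223
Then add 0.02626 M of A.
Step 2:
                  D         A
  Initial    0.1998    0.0269
  Change    0.02618  -0.02618
  Equil       0.226 7.2840e-04
  solve Keq expr → x = -0.02618; check Q = 0.003223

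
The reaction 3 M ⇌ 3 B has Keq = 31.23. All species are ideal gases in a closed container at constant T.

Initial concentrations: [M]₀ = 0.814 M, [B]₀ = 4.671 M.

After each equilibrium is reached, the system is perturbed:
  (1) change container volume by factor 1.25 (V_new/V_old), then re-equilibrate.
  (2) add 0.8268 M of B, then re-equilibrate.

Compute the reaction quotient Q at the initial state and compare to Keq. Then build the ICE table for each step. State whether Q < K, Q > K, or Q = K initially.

Q₀ = 189 vs Keq = 31.23 ⇒ Q>K, reverse
Step 1:
                    M           B
  init          0.814       4.671
  Δ             0.508      -0.508
  eq            1.322       4.163
  solve Keq expr → x = -0.1693; check Q = 31.23
Then change container volume by factor 1.25 (V_new/V_old).
Step 2:
                    M           B
  init          1.058        3.33
  Δ                 0           0
  eq            1.058        3.33
  solve Keq expr → x = 0; check Q = 31.23
Then add 0.8268 M of B.
Step 3:
                    M           B
  init          1.058       4.157
  Δ            0.1993     -0.1993
  eq            1.257       3.958
  solve Keq expr → x = -0.06642; check Q = 31.23

Q₀ = 189; Q > K (proceeds reverse)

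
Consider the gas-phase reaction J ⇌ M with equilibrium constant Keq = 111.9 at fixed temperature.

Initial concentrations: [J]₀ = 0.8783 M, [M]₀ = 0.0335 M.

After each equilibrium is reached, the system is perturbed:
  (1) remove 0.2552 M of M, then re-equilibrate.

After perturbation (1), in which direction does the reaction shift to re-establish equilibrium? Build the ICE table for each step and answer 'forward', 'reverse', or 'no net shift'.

Q₀ = 0.03814 vs Keq = 111.9 ⇒ Q<K, forward
Step 1:
                    J           M
  I            0.8783      0.0335
  C           -0.8702      0.8702
  E          0.008076      0.9037
  solve Keq expr → x = 0.8702; check Q = 111.9
Then remove 0.2552 M of M.
Step 2:
                    J           M
  I          0.008076      0.6485
  C          -0.00226     0.00226
  E          0.005816      0.6508
  solve Keq expr → x = 0.00226; check Q = 111.9

Direction: forward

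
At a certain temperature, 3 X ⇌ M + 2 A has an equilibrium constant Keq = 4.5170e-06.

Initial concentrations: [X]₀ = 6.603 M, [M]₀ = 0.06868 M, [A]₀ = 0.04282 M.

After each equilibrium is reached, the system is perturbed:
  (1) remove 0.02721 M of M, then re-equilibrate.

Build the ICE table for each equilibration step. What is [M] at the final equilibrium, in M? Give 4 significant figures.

Q₀ = 4.3742e-07 vs Keq = 4.5170e-06 ⇒ Q<K, forward
Step 1:
                  X         M         A
  init        6.603   0.06868   0.04282
  Δ          -0.101   0.03366   0.06733
  eq          6.502    0.1023    0.1101
  solve Keq expr → x = 0.03366; check Q = 4.5170e-06
Then remove 0.02721 M of M.
Step 2:
                  X         M         A
  init        6.502   0.07513    0.1101
  Δ        -0.01911  0.006369   0.01274
  eq          6.483    0.0815    0.1229
  solve Keq expr → x = 0.006369; check Q = 4.5170e-06

[M]_eq = 0.0815 M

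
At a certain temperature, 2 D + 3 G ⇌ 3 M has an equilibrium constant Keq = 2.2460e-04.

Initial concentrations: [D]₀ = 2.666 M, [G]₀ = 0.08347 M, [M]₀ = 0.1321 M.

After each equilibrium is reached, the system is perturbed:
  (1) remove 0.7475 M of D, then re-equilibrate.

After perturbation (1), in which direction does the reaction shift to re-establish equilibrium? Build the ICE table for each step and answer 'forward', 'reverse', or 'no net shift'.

Direction: reverse

Q₀ = 0.5577 vs Keq = 2.2460e-04 ⇒ Q>K, reverse
Step 1:
                  D         G         M
  I           2.666   0.08347    0.1321
  C         0.07278    0.1092   -0.1092
  E           2.739    0.1926   0.02292
  solve Keq expr → x = -0.03639; check Q = 2.2460e-04
Then remove 0.7475 M of D.
Step 2:
                  D         G         M
  I           1.991    0.1926   0.02292
  C        0.002658  0.003988 -0.003988
  E           1.994    0.1966   0.01894
  solve Keq expr → x = -0.001329; check Q = 2.2460e-04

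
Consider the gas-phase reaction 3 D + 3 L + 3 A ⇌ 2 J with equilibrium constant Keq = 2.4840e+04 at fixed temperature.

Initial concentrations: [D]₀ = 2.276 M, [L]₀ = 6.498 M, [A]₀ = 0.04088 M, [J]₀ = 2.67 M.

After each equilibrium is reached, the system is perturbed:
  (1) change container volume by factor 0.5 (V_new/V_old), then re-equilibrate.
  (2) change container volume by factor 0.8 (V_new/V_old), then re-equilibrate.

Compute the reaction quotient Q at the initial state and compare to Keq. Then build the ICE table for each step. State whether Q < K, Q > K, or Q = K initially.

Q₀ = 32.26 vs Keq = 2.4840e+04 ⇒ Q<K, forward
Step 1:
                    D           L           A           J
  I             2.276       6.498     0.04088        2.67
  C          -0.03629    -0.03629    -0.03629      0.0242
  E              2.24       6.462    0.004585       2.694
  solve Keq expr → x = 0.0121; check Q = 2.4840e+04
Then change container volume by factor 0.5 (V_new/V_old).
Step 2:
                    D           L           A           J
  I             4.479       12.92    0.009171       5.388
  C         -0.007346   -0.007346   -0.007346    0.004897
  E             4.472       12.92    0.001825       5.393
  solve Keq expr → x = 0.002449; check Q = 2.4840e+04
Then change container volume by factor 0.8 (V_new/V_old).
Step 3:
                    D           L           A           J
  I              5.59       16.15    0.002281       6.742
  C       -9.2542e-04 -9.2542e-04 -9.2542e-04  6.1694e-04
  E             5.589       16.14    0.001356       6.742
  solve Keq expr → x = 3.0847e-04; check Q = 2.4840e+04

Q₀ = 32.26; Q < K (proceeds forward)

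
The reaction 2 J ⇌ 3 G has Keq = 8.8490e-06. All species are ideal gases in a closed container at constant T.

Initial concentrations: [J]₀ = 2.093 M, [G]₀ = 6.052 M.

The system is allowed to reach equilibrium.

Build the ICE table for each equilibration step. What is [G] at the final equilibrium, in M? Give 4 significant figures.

[G]_eq = 0.06892 M

Q₀ = 50.6 vs Keq = 8.8490e-06 ⇒ Q>K, reverse
Step 1:
                    J           G
  Initial       2.093       6.052
  Change        3.989      -5.983
  Equil         6.082     0.06892
  solve Keq expr → x = -1.994; check Q = 8.8490e-06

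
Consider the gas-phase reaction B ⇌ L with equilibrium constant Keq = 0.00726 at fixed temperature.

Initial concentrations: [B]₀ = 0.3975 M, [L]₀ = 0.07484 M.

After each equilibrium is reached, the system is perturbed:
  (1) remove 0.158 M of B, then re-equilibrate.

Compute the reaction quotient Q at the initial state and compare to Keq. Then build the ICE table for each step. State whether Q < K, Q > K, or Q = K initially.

Q₀ = 0.1883 vs Keq = 0.00726 ⇒ Q>K, reverse
Step 1:
                    B           L
  Initial      0.3975     0.07484
  Change      0.07144    -0.07144
  Equil        0.4689    0.003404
  solve Keq expr → x = -0.07144; check Q = 0.00726
Then remove 0.158 M of B.
Step 2:
                    B           L
  Initial      0.3109    0.003404
  Change     0.001139   -0.001139
  Equil        0.3121    0.002266
  solve Keq expr → x = -0.001139; check Q = 0.00726

Q₀ = 0.1883; Q > K (proceeds reverse)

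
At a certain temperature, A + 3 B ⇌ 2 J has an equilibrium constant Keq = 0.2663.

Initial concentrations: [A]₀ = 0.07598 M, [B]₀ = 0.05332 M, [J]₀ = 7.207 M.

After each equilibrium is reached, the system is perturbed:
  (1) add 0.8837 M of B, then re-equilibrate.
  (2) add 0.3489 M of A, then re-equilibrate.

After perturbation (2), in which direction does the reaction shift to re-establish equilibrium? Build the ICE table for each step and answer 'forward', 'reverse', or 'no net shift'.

Direction: forward

Q₀ = 4.5096e+06 vs Keq = 0.2663 ⇒ Q>K, reverse
Step 1:
                   A          B          J
  Initial    0.07598    0.05332      7.207
  Change       1.283       3.85     -2.567
  Equil        1.359      3.904       4.64
  solve Keq expr → x = -1.283; check Q = 0.2663
Then add 0.8837 M of B.
Step 2:
                   A          B          J
  Initial      1.359      4.787       4.64
  Change     -0.1698    -0.5094     0.3396
  Equil         1.19      4.278       4.98
  solve Keq expr → x = 0.1698; check Q = 0.2663
Then add 0.3489 M of A.
Step 3:
                   A          B          J
  Initial      1.538      4.278       4.98
  Change    -0.07113    -0.2134     0.1423
  Equil        1.467      4.064      5.122
  solve Keq expr → x = 0.07113; check Q = 0.2663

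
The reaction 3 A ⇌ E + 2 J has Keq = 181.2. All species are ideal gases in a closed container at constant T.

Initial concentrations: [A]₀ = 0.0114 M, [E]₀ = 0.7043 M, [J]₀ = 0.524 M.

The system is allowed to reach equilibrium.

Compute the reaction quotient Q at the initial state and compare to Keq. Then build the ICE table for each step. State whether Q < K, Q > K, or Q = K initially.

Q₀ = 1.3053e+05; Q > K (proceeds reverse)

Q₀ = 1.3053e+05 vs Keq = 181.2 ⇒ Q>K, reverse
Step 1:
                    A           E           J
  init         0.0114      0.7043       0.524
  Δ           0.08228    -0.02743    -0.05485
  eq          0.09368      0.6769      0.4691
  solve Keq expr → x = -0.02743; check Q = 181.2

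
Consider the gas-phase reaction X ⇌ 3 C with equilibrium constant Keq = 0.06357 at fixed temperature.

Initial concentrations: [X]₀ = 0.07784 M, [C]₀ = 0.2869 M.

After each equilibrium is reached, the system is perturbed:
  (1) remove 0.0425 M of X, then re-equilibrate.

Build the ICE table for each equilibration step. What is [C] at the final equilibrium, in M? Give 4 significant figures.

[C]_eq = 0.1682 M

Q₀ = 0.3034 vs Keq = 0.06357 ⇒ Q>K, reverse
Step 1:
                   X          C
  I          0.07784     0.2869
  C          0.03193    -0.0958
  E           0.1098     0.1911
  solve Keq expr → x = -0.03193; check Q = 0.06357
Then remove 0.0425 M of X.
Step 2:
                   X          C
  I          0.06727     0.1911
  C         0.007622   -0.02287
  E           0.0749     0.1682
  solve Keq expr → x = -0.007622; check Q = 0.06357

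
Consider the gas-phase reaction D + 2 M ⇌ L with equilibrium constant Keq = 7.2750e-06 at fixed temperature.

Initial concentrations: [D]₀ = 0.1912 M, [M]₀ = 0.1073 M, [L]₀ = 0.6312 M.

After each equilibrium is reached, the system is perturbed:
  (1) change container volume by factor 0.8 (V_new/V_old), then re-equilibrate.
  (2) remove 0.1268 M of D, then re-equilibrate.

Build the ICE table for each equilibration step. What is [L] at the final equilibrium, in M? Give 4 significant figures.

[L]_eq = 1.9217e-05 M

Q₀ = 286.7 vs Keq = 7.2750e-06 ⇒ Q>K, reverse
Step 1:
                  D         M         L
  init       0.1912    0.1073    0.6312
  Δ          0.6312     1.262   -0.6312
  eq         0.8224      1.37 1.1224e-05
  solve Keq expr → x = -0.6312; check Q = 7.2750e-06
Then change container volume by factor 0.8 (V_new/V_old).
Step 2:
                  D         M         L
  init        1.028     1.712 1.4030e-05
  Δ       -7.8913e-06 -1.5783e-05 7.8913e-06
  eq          1.028     1.712 2.1921e-05
  solve Keq expr → x = 7.8913e-06; check Q = 7.2750e-06
Then remove 0.1268 M of D.
Step 3:
                  D         M         L
  init       0.9012     1.712 2.1921e-05
  Δ       2.7038e-06 5.4076e-06 -2.7038e-06
  eq         0.9012     1.712 1.9217e-05
  solve Keq expr → x = -2.7038e-06; check Q = 7.2750e-06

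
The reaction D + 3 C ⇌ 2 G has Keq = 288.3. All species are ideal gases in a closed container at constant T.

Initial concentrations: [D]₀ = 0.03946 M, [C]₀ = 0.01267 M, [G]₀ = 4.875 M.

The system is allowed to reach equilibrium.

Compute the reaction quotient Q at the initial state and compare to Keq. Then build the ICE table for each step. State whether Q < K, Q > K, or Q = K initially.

Q₀ = 2.9612e+08; Q > K (proceeds reverse)

Q₀ = 2.9612e+08 vs Keq = 288.3 ⇒ Q>K, reverse
Step 1:
                    D           C           G
  I           0.03946     0.01267       4.875
  C            0.2121      0.6362     -0.4241
  E            0.2515      0.6489       4.451
  solve Keq expr → x = -0.2121; check Q = 288.3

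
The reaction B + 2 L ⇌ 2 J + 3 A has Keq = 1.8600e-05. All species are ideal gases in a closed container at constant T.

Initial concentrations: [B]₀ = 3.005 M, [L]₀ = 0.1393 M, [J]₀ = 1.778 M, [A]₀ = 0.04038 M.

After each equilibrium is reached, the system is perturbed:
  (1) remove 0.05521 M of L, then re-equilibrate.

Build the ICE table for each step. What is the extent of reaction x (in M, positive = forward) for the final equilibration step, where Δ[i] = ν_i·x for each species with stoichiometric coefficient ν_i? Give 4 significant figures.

Q₀ = 0.00357 vs Keq = 1.8600e-05 ⇒ Q>K, reverse
Step 1:
                   B          L          J          A
  Initial      3.005     0.1393      1.778    0.04038
  Change     0.01087    0.02173   -0.02173    -0.0326
  Equil        3.016      0.161      1.756   0.007784
  solve Keq expr → x = -0.01087; check Q = 1.8600e-05
Then remove 0.05521 M of L.
Step 2:
                   B          L          J          A
  Initial      3.016     0.1058      1.756   0.007784
  Change  6.1716e-04   0.001234  -0.001234  -0.001851
  Equil        3.016     0.1071      1.755   0.005932
  solve Keq expr → x = -6.1716e-04; check Q = 1.8600e-05

x = -6.1716e-04 M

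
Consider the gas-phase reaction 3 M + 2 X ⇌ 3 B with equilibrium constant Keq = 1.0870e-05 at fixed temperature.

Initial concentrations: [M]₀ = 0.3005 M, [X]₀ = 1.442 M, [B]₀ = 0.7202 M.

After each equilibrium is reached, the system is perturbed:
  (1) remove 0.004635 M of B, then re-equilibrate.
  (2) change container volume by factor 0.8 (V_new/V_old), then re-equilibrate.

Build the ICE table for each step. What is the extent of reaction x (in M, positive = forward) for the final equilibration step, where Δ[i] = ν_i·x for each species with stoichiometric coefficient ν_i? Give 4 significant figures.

x = 0.002126 M

Q₀ = 6.621 vs Keq = 1.0870e-05 ⇒ Q>K, reverse
Step 1:
                   M          X          B
  Initial     0.3005      1.442     0.7202
  Change      0.6867     0.4578    -0.6867
  Equil       0.9872        1.9    0.03354
  solve Keq expr → x = -0.2289; check Q = 1.0870e-05
Then remove 0.004635 M of B.
Step 2:
                   M          X          B
  Initial     0.9872        1.9    0.02891
  Change   -0.004449  -0.002966   0.004449
  Equil       0.9827      1.897    0.03336
  solve Keq expr → x = 0.001483; check Q = 1.0870e-05
Then change container volume by factor 0.8 (V_new/V_old).
Step 3:
                   M          X          B
  Initial      1.228      2.371     0.0417
  Change   -0.006379  -0.004253   0.006379
  Equil        1.222      2.367    0.04807
  solve Keq expr → x = 0.002126; check Q = 1.0870e-05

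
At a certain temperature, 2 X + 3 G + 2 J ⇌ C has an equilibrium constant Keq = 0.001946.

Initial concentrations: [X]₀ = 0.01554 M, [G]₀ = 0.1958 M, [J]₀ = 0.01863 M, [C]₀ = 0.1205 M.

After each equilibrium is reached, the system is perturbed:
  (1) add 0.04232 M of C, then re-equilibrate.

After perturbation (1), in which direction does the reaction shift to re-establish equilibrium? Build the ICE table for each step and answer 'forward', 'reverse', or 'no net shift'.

Direction: reverse

Q₀ = 1.9152e+08 vs Keq = 0.001946 ⇒ Q>K, reverse
Step 1:
                    X           G           J           C
  I           0.01554      0.1958     0.01863      0.1205
  C             0.241      0.3615       0.241     -0.1205
  E            0.2565      0.5573      0.2596  1.4942e-06
  solve Keq expr → x = -0.1205; check Q = 0.001946
Then add 0.04232 M of C.
Step 2:
                    X           G           J           C
  I            0.2565      0.5573      0.2596     0.04232
  C           0.08463      0.1269     0.08463    -0.04231
  E            0.3412      0.6842      0.3443  8.5988e-06
  solve Keq expr → x = -0.04231; check Q = 0.001946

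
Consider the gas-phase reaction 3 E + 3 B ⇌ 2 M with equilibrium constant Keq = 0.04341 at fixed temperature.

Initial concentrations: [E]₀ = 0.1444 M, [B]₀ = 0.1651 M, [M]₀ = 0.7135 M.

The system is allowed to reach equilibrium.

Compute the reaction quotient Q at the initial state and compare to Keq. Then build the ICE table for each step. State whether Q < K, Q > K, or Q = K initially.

Q₀ = 3.7570e+04; Q > K (proceeds reverse)

Q₀ = 3.7570e+04 vs Keq = 0.04341 ⇒ Q>K, reverse
Step 1:
                    E           B           M
  init         0.1444      0.1651      0.7135
  Δ            0.7991      0.7991     -0.5327
  eq           0.9435      0.9642      0.1808
  solve Keq expr → x = -0.2664; check Q = 0.04341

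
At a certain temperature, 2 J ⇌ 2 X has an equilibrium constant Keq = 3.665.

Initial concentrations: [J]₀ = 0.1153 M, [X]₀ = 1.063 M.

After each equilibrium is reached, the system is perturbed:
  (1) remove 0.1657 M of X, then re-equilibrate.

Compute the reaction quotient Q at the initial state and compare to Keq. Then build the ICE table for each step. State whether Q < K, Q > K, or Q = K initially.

Q₀ = 85; Q > K (proceeds reverse)

Q₀ = 85 vs Keq = 3.665 ⇒ Q>K, reverse
Step 1:
                    J           X
  init         0.1153       1.063
  Δ             0.289      -0.289
  eq           0.4043       0.774
  solve Keq expr → x = -0.1445; check Q = 3.665
Then remove 0.1657 M of X.
Step 2:
                    J           X
  init         0.4043      0.6083
  Δ          -0.05686     0.05686
  eq           0.3474      0.6652
  solve Keq expr → x = 0.02843; check Q = 3.665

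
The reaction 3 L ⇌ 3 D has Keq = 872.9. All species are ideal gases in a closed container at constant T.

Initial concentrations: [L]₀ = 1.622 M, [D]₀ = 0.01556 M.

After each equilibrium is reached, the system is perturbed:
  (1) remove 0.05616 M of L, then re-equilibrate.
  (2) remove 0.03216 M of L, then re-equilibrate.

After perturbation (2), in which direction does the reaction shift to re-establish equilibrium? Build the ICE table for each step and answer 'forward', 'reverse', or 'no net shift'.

Q₀ = 8.8283e-07 vs Keq = 872.9 ⇒ Q<K, forward
Step 1:
                    L           D
  I             1.622     0.01556
  C            -1.467       1.467
  E            0.1551       1.482
  solve Keq expr → x = 0.489; check Q = 872.9
Then remove 0.05616 M of L.
Step 2:
                    L           D
  I           0.09896       1.482
  C           0.05084    -0.05084
  E            0.1498       1.432
  solve Keq expr → x = -0.01695; check Q = 872.9
Then remove 0.03216 M of L.
Step 3:
                    L           D
  I            0.1176       1.432
  C           0.02911    -0.02911
  E            0.1468       1.402
  solve Keq expr → x = -0.009705; check Q = 872.9

Direction: reverse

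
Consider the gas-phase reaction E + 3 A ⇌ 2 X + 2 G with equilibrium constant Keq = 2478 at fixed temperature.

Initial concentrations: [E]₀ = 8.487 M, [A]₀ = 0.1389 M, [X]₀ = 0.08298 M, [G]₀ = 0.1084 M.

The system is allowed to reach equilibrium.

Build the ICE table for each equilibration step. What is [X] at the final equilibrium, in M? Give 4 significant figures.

Q₀ = 0.003557 vs Keq = 2478 ⇒ Q<K, forward
Step 1:
                    E           A           X           G
  I             8.487      0.1389     0.08298      0.1084
  C          -0.04502     -0.1351     0.09004     0.09004
  E             8.442    0.003834       0.173      0.1984
  solve Keq expr → x = 0.04502; check Q = 2478

[X]_eq = 0.173 M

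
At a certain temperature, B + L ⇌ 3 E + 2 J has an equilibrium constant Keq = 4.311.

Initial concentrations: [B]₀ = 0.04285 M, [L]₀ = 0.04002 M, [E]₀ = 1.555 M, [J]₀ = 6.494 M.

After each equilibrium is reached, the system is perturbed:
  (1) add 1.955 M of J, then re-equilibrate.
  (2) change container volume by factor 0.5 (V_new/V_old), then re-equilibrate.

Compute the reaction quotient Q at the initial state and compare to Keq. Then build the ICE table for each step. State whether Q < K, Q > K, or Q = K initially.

Q₀ = 9.2467e+04 vs Keq = 4.311 ⇒ Q>K, reverse
Step 1:
                  B         L         E         J
  Initial   0.04285   0.04002     1.555     6.494
  Change     0.4168    0.4168     -1.25   -0.8336
  Equil      0.4597    0.4568    0.3046      5.66
  solve Keq expr → x = -0.4168; check Q = 4.311
Then add 1.955 M of J.
Step 2:
                  B         L         E         J
  Initial    0.4597    0.4568    0.3046     7.615
  Change    0.01605   0.01605  -0.04814  -0.03209
  Equil      0.4757    0.4729    0.2564     7.583
  solve Keq expr → x = -0.01605; check Q = 4.311
Then change container volume by factor 0.5 (V_new/V_old).
Step 3:
                  B         L         E         J
  Initial    0.9514    0.9457    0.5129     15.17
  Change    0.08009   0.08009   -0.2403   -0.1602
  Equil       1.032     1.026    0.2726     15.01
  solve Keq expr → x = -0.08009; check Q = 4.311

Q₀ = 9.2467e+04; Q > K (proceeds reverse)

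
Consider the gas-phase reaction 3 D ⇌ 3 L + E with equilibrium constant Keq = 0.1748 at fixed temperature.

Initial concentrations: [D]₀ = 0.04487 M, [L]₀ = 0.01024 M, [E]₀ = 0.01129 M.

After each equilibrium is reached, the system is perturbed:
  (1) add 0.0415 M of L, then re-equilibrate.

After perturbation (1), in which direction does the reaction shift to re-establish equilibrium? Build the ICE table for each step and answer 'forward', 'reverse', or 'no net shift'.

Direction: reverse

Q₀ = 1.3419e-04 vs Keq = 0.1748 ⇒ Q<K, forward
Step 1:
                    D           L           E
  init        0.04487     0.01024     0.01129
  Δ          -0.02681     0.02681    0.008938
  eq          0.01806     0.03705     0.02023
  solve Keq expr → x = 0.008938; check Q = 0.1748
Then add 0.0415 M of L.
Step 2:
                    D           L           E
  init        0.01806     0.07855     0.02023
  Δ           0.01205    -0.01205   -0.004016
  eq           0.0301     0.06651     0.01621
  solve Keq expr → x = -0.004016; check Q = 0.1748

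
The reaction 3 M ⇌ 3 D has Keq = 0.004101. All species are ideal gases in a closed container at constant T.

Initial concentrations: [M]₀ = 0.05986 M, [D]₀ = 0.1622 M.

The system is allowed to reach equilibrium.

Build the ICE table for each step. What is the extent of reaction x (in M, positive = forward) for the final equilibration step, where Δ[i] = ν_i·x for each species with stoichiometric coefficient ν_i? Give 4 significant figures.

x = -0.04385 M

Q₀ = 19.89 vs Keq = 0.004101 ⇒ Q>K, reverse
Step 1:
                  M         D
  Initial   0.05986    0.1622
  Change     0.1316   -0.1316
  Equil      0.1914   0.03064
  solve Keq expr → x = -0.04385; check Q = 0.004101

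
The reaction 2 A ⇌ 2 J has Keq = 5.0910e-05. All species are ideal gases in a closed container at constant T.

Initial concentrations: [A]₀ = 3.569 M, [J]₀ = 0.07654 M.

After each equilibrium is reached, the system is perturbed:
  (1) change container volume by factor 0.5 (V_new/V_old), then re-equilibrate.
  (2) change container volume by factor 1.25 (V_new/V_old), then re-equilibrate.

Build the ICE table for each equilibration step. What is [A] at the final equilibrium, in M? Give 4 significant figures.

[A]_eq = 5.792 M

Q₀ = 4.5992e-04 vs Keq = 5.0910e-05 ⇒ Q>K, reverse
Step 1:
                   A          J
  init         3.569    0.07654
  Δ          0.05071   -0.05071
  eq            3.62    0.02583
  solve Keq expr → x = -0.02536; check Q = 5.0910e-05
Then change container volume by factor 0.5 (V_new/V_old).
Step 2:
                   A          J
  init         7.239    0.05165
  Δ                0          0
  eq           7.239    0.05165
  solve Keq expr → x = 0; check Q = 5.0910e-05
Then change container volume by factor 1.25 (V_new/V_old).
Step 3:
                   A          J
  init         5.792    0.04132
  Δ                0          0
  eq           5.792    0.04132
  solve Keq expr → x = 0; check Q = 5.0910e-05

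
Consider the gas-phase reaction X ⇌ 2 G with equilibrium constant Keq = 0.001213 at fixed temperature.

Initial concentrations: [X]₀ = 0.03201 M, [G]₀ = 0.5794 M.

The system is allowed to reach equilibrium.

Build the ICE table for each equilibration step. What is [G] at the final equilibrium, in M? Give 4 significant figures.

Q₀ = 10.49 vs Keq = 0.001213 ⇒ Q>K, reverse
Step 1:
                    X           G
  Initial     0.03201      0.5794
  Change         0.28     -0.5599
  Equil         0.312     0.01945
  solve Keq expr → x = -0.28; check Q = 0.001213

[G]_eq = 0.01945 M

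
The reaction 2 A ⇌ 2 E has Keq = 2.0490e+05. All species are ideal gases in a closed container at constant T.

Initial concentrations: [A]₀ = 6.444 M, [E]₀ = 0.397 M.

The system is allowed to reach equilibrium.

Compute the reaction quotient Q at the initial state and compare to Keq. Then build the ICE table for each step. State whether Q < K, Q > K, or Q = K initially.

Q₀ = 0.003796 vs Keq = 2.0490e+05 ⇒ Q<K, forward
Step 1:
                    A           E
  init          6.444       0.397
  Δ            -6.429       6.429
  eq          0.01508       6.826
  solve Keq expr → x = 3.214; check Q = 2.0490e+05

Q₀ = 0.003796; Q < K (proceeds forward)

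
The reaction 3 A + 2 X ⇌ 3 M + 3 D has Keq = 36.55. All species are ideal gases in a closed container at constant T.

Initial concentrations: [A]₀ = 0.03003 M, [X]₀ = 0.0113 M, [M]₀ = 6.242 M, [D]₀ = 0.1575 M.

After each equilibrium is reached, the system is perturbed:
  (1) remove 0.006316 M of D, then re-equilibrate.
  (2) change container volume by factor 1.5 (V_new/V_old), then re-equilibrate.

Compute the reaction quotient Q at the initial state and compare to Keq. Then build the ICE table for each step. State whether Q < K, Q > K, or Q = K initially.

Q₀ = 2.7478e+08; Q > K (proceeds reverse)

Q₀ = 2.7478e+08 vs Keq = 36.55 ⇒ Q>K, reverse
Step 1:
                   A          X          M          D
  I          0.03003     0.0113      6.242     0.1575
  C           0.1375    0.09166    -0.1375    -0.1375
  E           0.1675      0.103      6.105    0.02001
  solve Keq expr → x = -0.04583; check Q = 36.55
Then remove 0.006316 M of D.
Step 2:
                   A          X          M          D
  I           0.1675      0.103      6.105    0.01369
  C        -0.005234   -0.00349   0.005234   0.005234
  E           0.1623    0.09947       6.11    0.01892
  solve Keq expr → x = 0.001745; check Q = 36.55
Then change container volume by factor 1.5 (V_new/V_old).
Step 3:
                   A          X          M          D
  I           0.1082    0.06632      4.073    0.01262
  C        -0.001481 -9.8746e-04   0.001481   0.001481
  E           0.1067    0.06533      4.075     0.0141
  solve Keq expr → x = 4.9373e-04; check Q = 36.55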